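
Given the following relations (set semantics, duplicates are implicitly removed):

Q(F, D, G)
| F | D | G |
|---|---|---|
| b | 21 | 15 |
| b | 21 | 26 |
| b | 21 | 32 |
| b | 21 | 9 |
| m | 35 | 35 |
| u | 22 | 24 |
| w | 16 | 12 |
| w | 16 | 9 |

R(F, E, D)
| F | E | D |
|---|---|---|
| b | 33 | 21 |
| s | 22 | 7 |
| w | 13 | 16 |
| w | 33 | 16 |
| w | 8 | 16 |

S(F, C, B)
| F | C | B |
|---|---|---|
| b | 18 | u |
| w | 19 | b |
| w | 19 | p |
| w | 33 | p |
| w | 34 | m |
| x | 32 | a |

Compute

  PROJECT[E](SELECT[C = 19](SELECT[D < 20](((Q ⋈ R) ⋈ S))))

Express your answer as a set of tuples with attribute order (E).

Natural join on F, D: {(b, 21, 15, 33), (b, 21, 26, 33), (b, 21, 32, 33), (b, 21, 9, 33), (w, 16, 12, 13), (w, 16, 12, 33), (w, 16, 12, 8), (w, 16, 9, 13), (w, 16, 9, 33), (w, 16, 9, 8)}
Natural join on F: {(b, 21, 15, 33, 18, u), (b, 21, 26, 33, 18, u), (b, 21, 32, 33, 18, u), (b, 21, 9, 33, 18, u), (w, 16, 12, 13, 19, b), (w, 16, 12, 13, 19, p), (w, 16, 12, 13, 33, p), (w, 16, 12, 13, 34, m), (w, 16, 12, 33, 19, b), (w, 16, 12, 33, 19, p), (w, 16, 12, 33, 33, p), (w, 16, 12, 33, 34, m), (w, 16, 12, 8, 19, b), (w, 16, 12, 8, 19, p), (w, 16, 12, 8, 33, p), (w, 16, 12, 8, 34, m), (w, 16, 9, 13, 19, b), (w, 16, 9, 13, 19, p), (w, 16, 9, 13, 33, p), (w, 16, 9, 13, 34, m), (w, 16, 9, 33, 19, b), (w, 16, 9, 33, 19, p), (w, 16, 9, 33, 33, p), (w, 16, 9, 33, 34, m), (w, 16, 9, 8, 19, b), (w, 16, 9, 8, 19, p), (w, 16, 9, 8, 33, p), (w, 16, 9, 8, 34, m)}
σ[D < 20]: keep tuples satisfying D < 20 → {(w, 16, 12, 13, 19, b), (w, 16, 12, 13, 19, p), (w, 16, 12, 13, 33, p), (w, 16, 12, 13, 34, m), (w, 16, 12, 33, 19, b), (w, 16, 12, 33, 19, p), (w, 16, 12, 33, 33, p), (w, 16, 12, 33, 34, m), (w, 16, 12, 8, 19, b), (w, 16, 12, 8, 19, p), (w, 16, 12, 8, 33, p), (w, 16, 12, 8, 34, m), (w, 16, 9, 13, 19, b), (w, 16, 9, 13, 19, p), (w, 16, 9, 13, 33, p), (w, 16, 9, 13, 34, m), (w, 16, 9, 33, 19, b), (w, 16, 9, 33, 19, p), (w, 16, 9, 33, 33, p), (w, 16, 9, 33, 34, m), (w, 16, 9, 8, 19, b), (w, 16, 9, 8, 19, p), (w, 16, 9, 8, 33, p), (w, 16, 9, 8, 34, m)}
σ[C = 19]: keep tuples satisfying C = 19 → {(w, 16, 12, 13, 19, b), (w, 16, 12, 13, 19, p), (w, 16, 12, 33, 19, b), (w, 16, 12, 33, 19, p), (w, 16, 12, 8, 19, b), (w, 16, 12, 8, 19, p), (w, 16, 9, 13, 19, b), (w, 16, 9, 13, 19, p), (w, 16, 9, 33, 19, b), (w, 16, 9, 33, 19, p), (w, 16, 9, 8, 19, b), (w, 16, 9, 8, 19, p)}
π_{E} gives {13, 33, 8} (9 duplicate(s) eliminated).

{13, 33, 8}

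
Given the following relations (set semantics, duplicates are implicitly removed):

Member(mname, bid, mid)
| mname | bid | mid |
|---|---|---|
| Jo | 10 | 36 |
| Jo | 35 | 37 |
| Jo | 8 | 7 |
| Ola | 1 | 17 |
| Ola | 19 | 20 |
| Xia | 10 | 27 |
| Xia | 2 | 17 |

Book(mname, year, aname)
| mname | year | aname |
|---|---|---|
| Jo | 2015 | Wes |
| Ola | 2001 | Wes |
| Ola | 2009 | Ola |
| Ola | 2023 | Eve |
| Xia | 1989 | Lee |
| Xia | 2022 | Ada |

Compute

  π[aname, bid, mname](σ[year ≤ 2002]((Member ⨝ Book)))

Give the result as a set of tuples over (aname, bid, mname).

{(Lee, 10, Xia), (Lee, 2, Xia), (Wes, 1, Ola), (Wes, 19, Ola)}

Natural join on mname: {(Jo, 10, 36, 2015, Wes), (Jo, 35, 37, 2015, Wes), (Jo, 8, 7, 2015, Wes), (Ola, 1, 17, 2001, Wes), (Ola, 1, 17, 2009, Ola), (Ola, 1, 17, 2023, Eve), (Ola, 19, 20, 2001, Wes), (Ola, 19, 20, 2009, Ola), (Ola, 19, 20, 2023, Eve), (Xia, 10, 27, 1989, Lee), (Xia, 10, 27, 2022, Ada), (Xia, 2, 17, 1989, Lee), (Xia, 2, 17, 2022, Ada)}
σ[year ≤ 2002]: keep tuples satisfying year ≤ 2002 → {(Ola, 1, 17, 2001, Wes), (Ola, 19, 20, 2001, Wes), (Xia, 10, 27, 1989, Lee), (Xia, 2, 17, 1989, Lee)}
Keep only column(s) aname, bid, mname: {(Lee, 10, Xia), (Lee, 2, Xia), (Wes, 1, Ola), (Wes, 19, Ola)}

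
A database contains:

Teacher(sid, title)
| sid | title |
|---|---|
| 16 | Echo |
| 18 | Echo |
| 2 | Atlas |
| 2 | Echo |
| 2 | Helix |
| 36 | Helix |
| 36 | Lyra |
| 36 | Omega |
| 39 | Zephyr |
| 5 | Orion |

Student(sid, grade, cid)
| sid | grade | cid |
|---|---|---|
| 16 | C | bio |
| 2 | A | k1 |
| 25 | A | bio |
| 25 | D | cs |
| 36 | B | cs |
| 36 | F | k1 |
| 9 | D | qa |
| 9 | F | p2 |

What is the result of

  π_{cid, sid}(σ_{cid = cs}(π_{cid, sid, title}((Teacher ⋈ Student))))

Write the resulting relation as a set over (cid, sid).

Teacher ⋈ Student (natural join on sid): {(16, Echo, C, bio), (2, Atlas, A, k1), (2, Echo, A, k1), (2, Helix, A, k1), (36, Helix, B, cs), (36, Helix, F, k1), (36, Lyra, B, cs), (36, Lyra, F, k1), (36, Omega, B, cs), (36, Omega, F, k1)}
π[cid, sid, title]: project onto (cid, sid, title) → {(bio, 16, Echo), (cs, 36, Helix), (cs, 36, Lyra), (cs, 36, Omega), (k1, 2, Atlas), (k1, 2, Echo), (k1, 2, Helix), (k1, 36, Helix), (k1, 36, Lyra), (k1, 36, Omega)}
Apply σ_{cid = cs}; surviving tuples: {(cs, 36, Helix), (cs, 36, Lyra), (cs, 36, Omega)}
π[cid, sid]: project onto (cid, sid) (2 duplicate(s) eliminated) → {(cs, 36)}

{(cs, 36)}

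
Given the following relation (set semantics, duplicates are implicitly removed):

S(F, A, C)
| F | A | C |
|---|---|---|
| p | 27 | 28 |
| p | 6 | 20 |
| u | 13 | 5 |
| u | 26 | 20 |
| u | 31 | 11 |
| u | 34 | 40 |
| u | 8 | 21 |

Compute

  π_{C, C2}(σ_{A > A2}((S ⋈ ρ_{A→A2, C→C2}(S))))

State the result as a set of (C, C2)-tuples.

ρ[A→A2, C→C2]: schema becomes (F, A2, C2); tuples unchanged.
Joining S and ρ_{A→A2, C→C2}(S) on F yields {(p, 27, 28, 27, 28), (p, 27, 28, 6, 20), (p, 6, 20, 27, 28), (p, 6, 20, 6, 20), (u, 13, 5, 13, 5), (u, 13, 5, 26, 20), (u, 13, 5, 31, 11), (u, 13, 5, 34, 40), (u, 13, 5, 8, 21), (u, 26, 20, 13, 5), (u, 26, 20, 26, 20), (u, 26, 20, 31, 11), (u, 26, 20, 34, 40), (u, 26, 20, 8, 21), (u, 31, 11, 13, 5), (u, 31, 11, 26, 20), (u, 31, 11, 31, 11), (u, 31, 11, 34, 40), (u, 31, 11, 8, 21), (u, 34, 40, 13, 5), (u, 34, 40, 26, 20), (u, 34, 40, 31, 11), (u, 34, 40, 34, 40), (u, 34, 40, 8, 21), (u, 8, 21, 13, 5), (u, 8, 21, 26, 20), (u, 8, 21, 31, 11), (u, 8, 21, 34, 40), (u, 8, 21, 8, 21)}.
σ[A > A2]: keep tuples satisfying A > A2 → {(p, 27, 28, 6, 20), (u, 13, 5, 8, 21), (u, 26, 20, 13, 5), (u, 26, 20, 8, 21), (u, 31, 11, 13, 5), (u, 31, 11, 26, 20), (u, 31, 11, 8, 21), (u, 34, 40, 13, 5), (u, 34, 40, 26, 20), (u, 34, 40, 31, 11), (u, 34, 40, 8, 21)}
Projecting to C, C2: {(11, 20), (11, 21), (11, 5), (20, 21), (20, 5), (28, 20), (40, 11), (40, 20), (40, 21), (40, 5), (5, 21)}

{(11, 20), (11, 21), (11, 5), (20, 21), (20, 5), (28, 20), (40, 11), (40, 20), (40, 21), (40, 5), (5, 21)}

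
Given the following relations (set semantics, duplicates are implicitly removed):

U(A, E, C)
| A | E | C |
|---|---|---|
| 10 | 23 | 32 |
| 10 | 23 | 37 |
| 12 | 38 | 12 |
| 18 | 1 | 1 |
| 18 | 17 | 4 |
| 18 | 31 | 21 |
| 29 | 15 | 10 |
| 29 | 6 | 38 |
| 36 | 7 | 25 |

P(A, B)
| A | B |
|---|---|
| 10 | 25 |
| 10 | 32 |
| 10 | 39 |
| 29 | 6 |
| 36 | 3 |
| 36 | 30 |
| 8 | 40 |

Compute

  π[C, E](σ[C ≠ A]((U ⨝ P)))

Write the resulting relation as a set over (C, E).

{(10, 15), (25, 7), (32, 23), (37, 23), (38, 6)}

U ⋈ P (natural join on A): {(10, 23, 32, 25), (10, 23, 32, 32), (10, 23, 32, 39), (10, 23, 37, 25), (10, 23, 37, 32), (10, 23, 37, 39), (29, 15, 10, 6), (29, 6, 38, 6), (36, 7, 25, 3), (36, 7, 25, 30)}
Filtering on C ≠ A leaves {(10, 23, 32, 25), (10, 23, 32, 32), (10, 23, 32, 39), (10, 23, 37, 25), (10, 23, 37, 32), (10, 23, 37, 39), (29, 15, 10, 6), (29, 6, 38, 6), (36, 7, 25, 3), (36, 7, 25, 30)}.
Projecting to C, E (5 duplicate(s) eliminated): {(10, 15), (25, 7), (32, 23), (37, 23), (38, 6)}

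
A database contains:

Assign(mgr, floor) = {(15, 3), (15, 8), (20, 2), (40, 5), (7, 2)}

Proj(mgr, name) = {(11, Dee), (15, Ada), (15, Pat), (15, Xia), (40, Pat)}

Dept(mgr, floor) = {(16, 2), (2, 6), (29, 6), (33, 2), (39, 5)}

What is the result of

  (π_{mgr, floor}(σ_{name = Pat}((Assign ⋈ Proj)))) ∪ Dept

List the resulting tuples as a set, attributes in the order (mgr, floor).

{(15, 3), (15, 8), (16, 2), (2, 6), (29, 6), (33, 2), (39, 5), (40, 5)}

Joining Assign and Proj on mgr yields {(15, 3, Ada), (15, 3, Pat), (15, 3, Xia), (15, 8, Ada), (15, 8, Pat), (15, 8, Xia), (40, 5, Pat)}.
Selection name = Pat: {(15, 3, Pat), (15, 8, Pat), (40, 5, Pat)}
π[mgr, floor]: project onto (mgr, floor) → {(15, 3), (15, 8), (40, 5)}
Taking the union: {(15, 3), (15, 8), (16, 2), (2, 6), (29, 6), (33, 2), (39, 5), (40, 5)}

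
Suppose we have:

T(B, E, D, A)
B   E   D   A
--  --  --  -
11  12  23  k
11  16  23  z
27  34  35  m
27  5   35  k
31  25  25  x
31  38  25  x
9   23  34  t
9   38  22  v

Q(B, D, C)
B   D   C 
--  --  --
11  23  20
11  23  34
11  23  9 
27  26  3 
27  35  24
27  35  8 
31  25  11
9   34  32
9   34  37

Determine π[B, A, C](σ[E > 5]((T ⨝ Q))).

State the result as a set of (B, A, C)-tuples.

Joining T and Q on B, D yields {(11, 12, 23, k, 20), (11, 12, 23, k, 34), (11, 12, 23, k, 9), (11, 16, 23, z, 20), (11, 16, 23, z, 34), (11, 16, 23, z, 9), (27, 34, 35, m, 24), (27, 34, 35, m, 8), (27, 5, 35, k, 24), (27, 5, 35, k, 8), (31, 25, 25, x, 11), (31, 38, 25, x, 11), (9, 23, 34, t, 32), (9, 23, 34, t, 37)}.
Selection E > 5: {(11, 12, 23, k, 20), (11, 12, 23, k, 34), (11, 12, 23, k, 9), (11, 16, 23, z, 20), (11, 16, 23, z, 34), (11, 16, 23, z, 9), (27, 34, 35, m, 24), (27, 34, 35, m, 8), (31, 25, 25, x, 11), (31, 38, 25, x, 11), (9, 23, 34, t, 32), (9, 23, 34, t, 37)}
π_{B, A, C} gives {(11, k, 20), (11, k, 34), (11, k, 9), (11, z, 20), (11, z, 34), (11, z, 9), (27, m, 24), (27, m, 8), (31, x, 11), (9, t, 32), (9, t, 37)} (1 duplicate(s) eliminated).

{(11, k, 20), (11, k, 34), (11, k, 9), (11, z, 20), (11, z, 34), (11, z, 9), (27, m, 24), (27, m, 8), (31, x, 11), (9, t, 32), (9, t, 37)}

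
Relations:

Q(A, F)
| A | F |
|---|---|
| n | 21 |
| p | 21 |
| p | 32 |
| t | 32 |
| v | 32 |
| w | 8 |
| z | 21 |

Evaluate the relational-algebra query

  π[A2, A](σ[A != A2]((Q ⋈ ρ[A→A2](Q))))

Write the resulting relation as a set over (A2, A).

{(n, p), (n, z), (p, n), (p, t), (p, v), (p, z), (t, p), (t, v), (v, p), (v, t), (z, n), (z, p)}

ρ[A→A2]: schema becomes (A2, F); tuples unchanged.
Joining Q and ρ[A→A2](Q) on F yields {(n, 21, n), (n, 21, p), (n, 21, z), (p, 21, n), (p, 21, p), (p, 21, z), (p, 32, p), (p, 32, t), (p, 32, v), (t, 32, p), (t, 32, t), (t, 32, v), (v, 32, p), (v, 32, t), (v, 32, v), (w, 8, w), (z, 21, n), (z, 21, p), (z, 21, z)}.
Apply σ_{A != A2}; surviving tuples: {(n, 21, p), (n, 21, z), (p, 21, n), (p, 21, z), (p, 32, t), (p, 32, v), (t, 32, p), (t, 32, v), (v, 32, p), (v, 32, t), (z, 21, n), (z, 21, p)}
π_{A2, A} gives {(n, p), (n, z), (p, n), (p, t), (p, v), (p, z), (t, p), (t, v), (v, p), (v, t), (z, n), (z, p)}.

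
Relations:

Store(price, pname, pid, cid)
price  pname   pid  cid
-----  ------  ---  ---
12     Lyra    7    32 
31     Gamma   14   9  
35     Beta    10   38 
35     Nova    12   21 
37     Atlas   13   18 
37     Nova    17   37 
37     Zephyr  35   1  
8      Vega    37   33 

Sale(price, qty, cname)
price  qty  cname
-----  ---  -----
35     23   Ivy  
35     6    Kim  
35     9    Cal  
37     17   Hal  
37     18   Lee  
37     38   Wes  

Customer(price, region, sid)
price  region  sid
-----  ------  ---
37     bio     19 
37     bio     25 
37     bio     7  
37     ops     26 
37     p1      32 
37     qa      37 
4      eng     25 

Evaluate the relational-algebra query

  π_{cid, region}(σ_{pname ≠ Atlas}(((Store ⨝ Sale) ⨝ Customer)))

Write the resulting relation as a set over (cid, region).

Joining Store and Sale on price yields {(35, Beta, 10, 38, 23, Ivy), (35, Beta, 10, 38, 6, Kim), (35, Beta, 10, 38, 9, Cal), (35, Nova, 12, 21, 23, Ivy), (35, Nova, 12, 21, 6, Kim), (35, Nova, 12, 21, 9, Cal), (37, Atlas, 13, 18, 17, Hal), (37, Atlas, 13, 18, 18, Lee), (37, Atlas, 13, 18, 38, Wes), (37, Nova, 17, 37, 17, Hal), (37, Nova, 17, 37, 18, Lee), (37, Nova, 17, 37, 38, Wes), (37, Zephyr, 35, 1, 17, Hal), (37, Zephyr, 35, 1, 18, Lee), (37, Zephyr, 35, 1, 38, Wes)}.
Joining (Store ⨝ Sale) and Customer on price yields {(37, Atlas, 13, 18, 17, Hal, bio, 19), (37, Atlas, 13, 18, 17, Hal, bio, 25), (37, Atlas, 13, 18, 17, Hal, bio, 7), (37, Atlas, 13, 18, 17, Hal, ops, 26), (37, Atlas, 13, 18, 17, Hal, p1, 32), (37, Atlas, 13, 18, 17, Hal, qa, 37), (37, Atlas, 13, 18, 18, Lee, bio, 19), (37, Atlas, 13, 18, 18, Lee, bio, 25), (37, Atlas, 13, 18, 18, Lee, bio, 7), (37, Atlas, 13, 18, 18, Lee, ops, 26), (37, Atlas, 13, 18, 18, Lee, p1, 32), (37, Atlas, 13, 18, 18, Lee, qa, 37), (37, Atlas, 13, 18, 38, Wes, bio, 19), (37, Atlas, 13, 18, 38, Wes, bio, 25), (37, Atlas, 13, 18, 38, Wes, bio, 7), (37, Atlas, 13, 18, 38, Wes, ops, 26), (37, Atlas, 13, 18, 38, Wes, p1, 32), (37, Atlas, 13, 18, 38, Wes, qa, 37), (37, Nova, 17, 37, 17, Hal, bio, 19), (37, Nova, 17, 37, 17, Hal, bio, 25), (37, Nova, 17, 37, 17, Hal, bio, 7), (37, Nova, 17, 37, 17, Hal, ops, 26), (37, Nova, 17, 37, 17, Hal, p1, 32), (37, Nova, 17, 37, 17, Hal, qa, 37), (37, Nova, 17, 37, 18, Lee, bio, 19), (37, Nova, 17, 37, 18, Lee, bio, 25), (37, Nova, 17, 37, 18, Lee, bio, 7), (37, Nova, 17, 37, 18, Lee, ops, 26), (37, Nova, 17, 37, 18, Lee, p1, 32), (37, Nova, 17, 37, 18, Lee, qa, 37), (37, Nova, 17, 37, 38, Wes, bio, 19), (37, Nova, 17, 37, 38, Wes, bio, 25), (37, Nova, 17, 37, 38, Wes, bio, 7), (37, Nova, 17, 37, 38, Wes, ops, 26), (37, Nova, 17, 37, 38, Wes, p1, 32), (37, Nova, 17, 37, 38, Wes, qa, 37), (37, Zephyr, 35, 1, 17, Hal, bio, 19), (37, Zephyr, 35, 1, 17, Hal, bio, 25), (37, Zephyr, 35, 1, 17, Hal, bio, 7), (37, Zephyr, 35, 1, 17, Hal, ops, 26), (37, Zephyr, 35, 1, 17, Hal, p1, 32), (37, Zephyr, 35, 1, 17, Hal, qa, 37), (37, Zephyr, 35, 1, 18, Lee, bio, 19), (37, Zephyr, 35, 1, 18, Lee, bio, 25), (37, Zephyr, 35, 1, 18, Lee, bio, 7), (37, Zephyr, 35, 1, 18, Lee, ops, 26), (37, Zephyr, 35, 1, 18, Lee, p1, 32), (37, Zephyr, 35, 1, 18, Lee, qa, 37), (37, Zephyr, 35, 1, 38, Wes, bio, 19), (37, Zephyr, 35, 1, 38, Wes, bio, 25), (37, Zephyr, 35, 1, 38, Wes, bio, 7), (37, Zephyr, 35, 1, 38, Wes, ops, 26), (37, Zephyr, 35, 1, 38, Wes, p1, 32), (37, Zephyr, 35, 1, 38, Wes, qa, 37)}.
σ[pname ≠ Atlas]: keep tuples satisfying pname ≠ Atlas → {(37, Nova, 17, 37, 17, Hal, bio, 19), (37, Nova, 17, 37, 17, Hal, bio, 25), (37, Nova, 17, 37, 17, Hal, bio, 7), (37, Nova, 17, 37, 17, Hal, ops, 26), (37, Nova, 17, 37, 17, Hal, p1, 32), (37, Nova, 17, 37, 17, Hal, qa, 37), (37, Nova, 17, 37, 18, Lee, bio, 19), (37, Nova, 17, 37, 18, Lee, bio, 25), (37, Nova, 17, 37, 18, Lee, bio, 7), (37, Nova, 17, 37, 18, Lee, ops, 26), (37, Nova, 17, 37, 18, Lee, p1, 32), (37, Nova, 17, 37, 18, Lee, qa, 37), (37, Nova, 17, 37, 38, Wes, bio, 19), (37, Nova, 17, 37, 38, Wes, bio, 25), (37, Nova, 17, 37, 38, Wes, bio, 7), (37, Nova, 17, 37, 38, Wes, ops, 26), (37, Nova, 17, 37, 38, Wes, p1, 32), (37, Nova, 17, 37, 38, Wes, qa, 37), (37, Zephyr, 35, 1, 17, Hal, bio, 19), (37, Zephyr, 35, 1, 17, Hal, bio, 25), (37, Zephyr, 35, 1, 17, Hal, bio, 7), (37, Zephyr, 35, 1, 17, Hal, ops, 26), (37, Zephyr, 35, 1, 17, Hal, p1, 32), (37, Zephyr, 35, 1, 17, Hal, qa, 37), (37, Zephyr, 35, 1, 18, Lee, bio, 19), (37, Zephyr, 35, 1, 18, Lee, bio, 25), (37, Zephyr, 35, 1, 18, Lee, bio, 7), (37, Zephyr, 35, 1, 18, Lee, ops, 26), (37, Zephyr, 35, 1, 18, Lee, p1, 32), (37, Zephyr, 35, 1, 18, Lee, qa, 37), (37, Zephyr, 35, 1, 38, Wes, bio, 19), (37, Zephyr, 35, 1, 38, Wes, bio, 25), (37, Zephyr, 35, 1, 38, Wes, bio, 7), (37, Zephyr, 35, 1, 38, Wes, ops, 26), (37, Zephyr, 35, 1, 38, Wes, p1, 32), (37, Zephyr, 35, 1, 38, Wes, qa, 37)}
π[cid, region]: project onto (cid, region) (28 duplicate(s) eliminated) → {(1, bio), (1, ops), (1, p1), (1, qa), (37, bio), (37, ops), (37, p1), (37, qa)}

{(1, bio), (1, ops), (1, p1), (1, qa), (37, bio), (37, ops), (37, p1), (37, qa)}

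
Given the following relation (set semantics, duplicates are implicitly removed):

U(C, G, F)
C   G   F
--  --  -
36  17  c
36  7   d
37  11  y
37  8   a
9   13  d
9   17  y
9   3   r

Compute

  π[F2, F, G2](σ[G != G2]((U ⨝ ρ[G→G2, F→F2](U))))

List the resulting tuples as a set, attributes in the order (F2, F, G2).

ρ[G→G2, F→F2]: schema becomes (C, G2, F2); tuples unchanged.
Joining U and ρ[G→G2, F→F2](U) on C yields {(36, 17, c, 17, c), (36, 17, c, 7, d), (36, 7, d, 17, c), (36, 7, d, 7, d), (37, 11, y, 11, y), (37, 11, y, 8, a), (37, 8, a, 11, y), (37, 8, a, 8, a), (9, 13, d, 13, d), (9, 13, d, 17, y), (9, 13, d, 3, r), (9, 17, y, 13, d), (9, 17, y, 17, y), (9, 17, y, 3, r), (9, 3, r, 13, d), (9, 3, r, 17, y), (9, 3, r, 3, r)}.
Apply σ_{G != G2}; surviving tuples: {(36, 17, c, 7, d), (36, 7, d, 17, c), (37, 11, y, 8, a), (37, 8, a, 11, y), (9, 13, d, 17, y), (9, 13, d, 3, r), (9, 17, y, 13, d), (9, 17, y, 3, r), (9, 3, r, 13, d), (9, 3, r, 17, y)}
π_{F2, F, G2} gives {(a, y, 8), (c, d, 17), (d, c, 7), (d, r, 13), (d, y, 13), (r, d, 3), (r, y, 3), (y, a, 11), (y, d, 17), (y, r, 17)}.

{(a, y, 8), (c, d, 17), (d, c, 7), (d, r, 13), (d, y, 13), (r, d, 3), (r, y, 3), (y, a, 11), (y, d, 17), (y, r, 17)}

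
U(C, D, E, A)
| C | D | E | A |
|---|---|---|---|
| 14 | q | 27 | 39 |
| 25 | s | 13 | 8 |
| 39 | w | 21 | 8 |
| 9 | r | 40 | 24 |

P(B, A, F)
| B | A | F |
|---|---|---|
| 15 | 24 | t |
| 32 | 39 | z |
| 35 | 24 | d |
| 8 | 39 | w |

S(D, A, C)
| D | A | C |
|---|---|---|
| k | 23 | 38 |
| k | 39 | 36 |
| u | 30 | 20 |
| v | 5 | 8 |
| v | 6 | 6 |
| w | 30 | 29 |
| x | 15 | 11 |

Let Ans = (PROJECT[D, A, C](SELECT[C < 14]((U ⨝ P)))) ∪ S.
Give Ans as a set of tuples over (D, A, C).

Natural join on A: {(14, q, 27, 39, 32, z), (14, q, 27, 39, 8, w), (9, r, 40, 24, 15, t), (9, r, 40, 24, 35, d)}
σ[C < 14]: keep tuples satisfying C < 14 → {(9, r, 40, 24, 15, t), (9, r, 40, 24, 35, d)}
π_{D, A, C} gives {(r, 24, 9)} (1 duplicate(s) eliminated).
Set union of the two operands is {(k, 23, 38), (k, 39, 36), (r, 24, 9), (u, 30, 20), (v, 5, 8), (v, 6, 6), (w, 30, 29), (x, 15, 11)}.

{(k, 23, 38), (k, 39, 36), (r, 24, 9), (u, 30, 20), (v, 5, 8), (v, 6, 6), (w, 30, 29), (x, 15, 11)}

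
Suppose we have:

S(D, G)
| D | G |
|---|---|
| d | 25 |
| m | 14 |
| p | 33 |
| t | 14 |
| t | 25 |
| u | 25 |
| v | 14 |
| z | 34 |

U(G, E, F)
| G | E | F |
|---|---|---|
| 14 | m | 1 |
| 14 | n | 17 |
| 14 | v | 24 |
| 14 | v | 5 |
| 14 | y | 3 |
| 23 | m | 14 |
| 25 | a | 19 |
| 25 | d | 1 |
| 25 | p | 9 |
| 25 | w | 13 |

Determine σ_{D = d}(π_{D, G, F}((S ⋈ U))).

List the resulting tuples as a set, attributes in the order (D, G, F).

{(d, 25, 1), (d, 25, 13), (d, 25, 19), (d, 25, 9)}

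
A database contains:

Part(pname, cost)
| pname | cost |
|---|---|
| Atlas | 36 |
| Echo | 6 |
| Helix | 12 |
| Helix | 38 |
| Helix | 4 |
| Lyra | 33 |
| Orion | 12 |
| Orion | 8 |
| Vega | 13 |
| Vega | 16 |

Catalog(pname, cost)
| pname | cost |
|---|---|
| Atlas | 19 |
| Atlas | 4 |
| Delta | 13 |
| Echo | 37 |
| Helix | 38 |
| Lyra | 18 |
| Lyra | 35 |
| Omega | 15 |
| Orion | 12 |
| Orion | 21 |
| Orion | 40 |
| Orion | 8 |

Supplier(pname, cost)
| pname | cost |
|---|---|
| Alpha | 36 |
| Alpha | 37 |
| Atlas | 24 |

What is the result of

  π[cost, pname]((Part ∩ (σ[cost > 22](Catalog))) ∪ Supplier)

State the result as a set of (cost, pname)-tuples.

σ[cost > 22]: keep tuples satisfying cost > 22 → {(Echo, 37), (Helix, 38), (Lyra, 35), (Orion, 40)}
Set intersection of the two operands is {(Helix, 38)}.
Set union of the two operands is {(Alpha, 36), (Alpha, 37), (Atlas, 24), (Helix, 38)}.
π[cost, pname]: project onto (cost, pname) → {(24, Atlas), (36, Alpha), (37, Alpha), (38, Helix)}

{(24, Atlas), (36, Alpha), (37, Alpha), (38, Helix)}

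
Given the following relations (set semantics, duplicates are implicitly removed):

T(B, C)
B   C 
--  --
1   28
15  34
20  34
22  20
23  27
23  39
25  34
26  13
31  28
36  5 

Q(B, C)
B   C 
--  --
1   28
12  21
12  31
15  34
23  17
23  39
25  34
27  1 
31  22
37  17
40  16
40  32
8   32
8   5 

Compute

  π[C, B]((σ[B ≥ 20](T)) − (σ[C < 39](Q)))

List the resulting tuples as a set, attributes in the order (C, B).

{(13, 26), (20, 22), (27, 23), (28, 31), (34, 20), (39, 23), (5, 36)}

Apply σ_{B ≥ 20}; surviving tuples: {(20, 34), (22, 20), (23, 27), (23, 39), (25, 34), (26, 13), (31, 28), (36, 5)}
Apply σ_{C < 39}; surviving tuples: {(1, 28), (12, 21), (12, 31), (15, 34), (23, 17), (25, 34), (27, 1), (31, 22), (37, 17), (40, 16), (40, 32), (8, 32), (8, 5)}
Taking the difference: {(20, 34), (22, 20), (23, 27), (23, 39), (26, 13), (31, 28), (36, 5)}
Keep only column(s) C, B: {(13, 26), (20, 22), (27, 23), (28, 31), (34, 20), (39, 23), (5, 36)}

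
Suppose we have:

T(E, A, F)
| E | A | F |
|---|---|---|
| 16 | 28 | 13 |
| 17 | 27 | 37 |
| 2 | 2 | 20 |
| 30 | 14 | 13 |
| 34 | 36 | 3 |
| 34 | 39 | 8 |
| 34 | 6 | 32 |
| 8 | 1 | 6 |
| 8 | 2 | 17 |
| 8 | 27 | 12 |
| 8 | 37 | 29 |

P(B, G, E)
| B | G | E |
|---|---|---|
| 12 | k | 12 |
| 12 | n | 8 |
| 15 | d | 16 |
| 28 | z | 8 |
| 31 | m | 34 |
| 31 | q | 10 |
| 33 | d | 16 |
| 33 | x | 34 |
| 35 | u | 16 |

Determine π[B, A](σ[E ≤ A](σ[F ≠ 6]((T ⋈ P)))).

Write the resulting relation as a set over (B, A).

T ⋈ P (natural join on E): {(16, 28, 13, 15, d), (16, 28, 13, 33, d), (16, 28, 13, 35, u), (34, 36, 3, 31, m), (34, 36, 3, 33, x), (34, 39, 8, 31, m), (34, 39, 8, 33, x), (34, 6, 32, 31, m), (34, 6, 32, 33, x), (8, 1, 6, 12, n), (8, 1, 6, 28, z), (8, 2, 17, 12, n), (8, 2, 17, 28, z), (8, 27, 12, 12, n), (8, 27, 12, 28, z), (8, 37, 29, 12, n), (8, 37, 29, 28, z)}
Apply σ_{F ≠ 6}; surviving tuples: {(16, 28, 13, 15, d), (16, 28, 13, 33, d), (16, 28, 13, 35, u), (34, 36, 3, 31, m), (34, 36, 3, 33, x), (34, 39, 8, 31, m), (34, 39, 8, 33, x), (34, 6, 32, 31, m), (34, 6, 32, 33, x), (8, 2, 17, 12, n), (8, 2, 17, 28, z), (8, 27, 12, 12, n), (8, 27, 12, 28, z), (8, 37, 29, 12, n), (8, 37, 29, 28, z)}
Apply σ_{E ≤ A}; surviving tuples: {(16, 28, 13, 15, d), (16, 28, 13, 33, d), (16, 28, 13, 35, u), (34, 36, 3, 31, m), (34, 36, 3, 33, x), (34, 39, 8, 31, m), (34, 39, 8, 33, x), (8, 27, 12, 12, n), (8, 27, 12, 28, z), (8, 37, 29, 12, n), (8, 37, 29, 28, z)}
Projecting to B, A: {(12, 27), (12, 37), (15, 28), (28, 27), (28, 37), (31, 36), (31, 39), (33, 28), (33, 36), (33, 39), (35, 28)}

{(12, 27), (12, 37), (15, 28), (28, 27), (28, 37), (31, 36), (31, 39), (33, 28), (33, 36), (33, 39), (35, 28)}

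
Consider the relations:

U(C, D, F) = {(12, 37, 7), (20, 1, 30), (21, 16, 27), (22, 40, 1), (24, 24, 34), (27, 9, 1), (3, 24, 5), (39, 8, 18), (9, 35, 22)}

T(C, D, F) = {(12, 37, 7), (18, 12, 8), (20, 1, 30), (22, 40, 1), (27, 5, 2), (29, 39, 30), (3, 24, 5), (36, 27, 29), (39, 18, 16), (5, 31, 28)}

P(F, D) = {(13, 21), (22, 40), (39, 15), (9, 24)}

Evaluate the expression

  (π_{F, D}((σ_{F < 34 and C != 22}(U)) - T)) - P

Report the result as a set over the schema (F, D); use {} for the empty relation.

{(1, 9), (18, 8), (22, 35), (27, 16)}

Apply σ_{F < 34 and C != 22}; surviving tuples: {(12, 37, 7), (20, 1, 30), (21, 16, 27), (27, 9, 1), (3, 24, 5), (39, 8, 18), (9, 35, 22)}
Set difference of the two operands is {(21, 16, 27), (27, 9, 1), (39, 8, 18), (9, 35, 22)}.
Keep only column(s) F, D: {(1, 9), (18, 8), (22, 35), (27, 16)}
Set difference of the two operands is {(1, 9), (18, 8), (22, 35), (27, 16)}.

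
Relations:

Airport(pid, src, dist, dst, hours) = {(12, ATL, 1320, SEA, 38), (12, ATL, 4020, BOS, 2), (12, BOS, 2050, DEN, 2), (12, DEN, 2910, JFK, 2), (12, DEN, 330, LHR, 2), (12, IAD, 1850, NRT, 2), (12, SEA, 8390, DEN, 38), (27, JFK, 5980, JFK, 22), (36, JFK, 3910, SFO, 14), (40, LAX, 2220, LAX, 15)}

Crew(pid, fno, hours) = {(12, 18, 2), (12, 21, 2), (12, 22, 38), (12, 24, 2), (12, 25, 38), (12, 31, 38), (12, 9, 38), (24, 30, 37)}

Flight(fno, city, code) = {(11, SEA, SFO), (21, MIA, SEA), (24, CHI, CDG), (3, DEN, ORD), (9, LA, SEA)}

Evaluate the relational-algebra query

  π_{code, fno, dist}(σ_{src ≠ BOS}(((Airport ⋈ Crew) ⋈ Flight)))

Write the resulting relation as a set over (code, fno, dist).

Airport ⋈ Crew (natural join on pid, hours): {(12, ATL, 1320, SEA, 38, 22), (12, ATL, 1320, SEA, 38, 25), (12, ATL, 1320, SEA, 38, 31), (12, ATL, 1320, SEA, 38, 9), (12, ATL, 4020, BOS, 2, 18), (12, ATL, 4020, BOS, 2, 21), (12, ATL, 4020, BOS, 2, 24), (12, BOS, 2050, DEN, 2, 18), (12, BOS, 2050, DEN, 2, 21), (12, BOS, 2050, DEN, 2, 24), (12, DEN, 2910, JFK, 2, 18), (12, DEN, 2910, JFK, 2, 21), (12, DEN, 2910, JFK, 2, 24), (12, DEN, 330, LHR, 2, 18), (12, DEN, 330, LHR, 2, 21), (12, DEN, 330, LHR, 2, 24), (12, IAD, 1850, NRT, 2, 18), (12, IAD, 1850, NRT, 2, 21), (12, IAD, 1850, NRT, 2, 24), (12, SEA, 8390, DEN, 38, 22), (12, SEA, 8390, DEN, 38, 25), (12, SEA, 8390, DEN, 38, 31), (12, SEA, 8390, DEN, 38, 9)}
(Airport ⋈ Crew) ⋈ Flight (natural join on fno): {(12, ATL, 1320, SEA, 38, 9, LA, SEA), (12, ATL, 4020, BOS, 2, 21, MIA, SEA), (12, ATL, 4020, BOS, 2, 24, CHI, CDG), (12, BOS, 2050, DEN, 2, 21, MIA, SEA), (12, BOS, 2050, DEN, 2, 24, CHI, CDG), (12, DEN, 2910, JFK, 2, 21, MIA, SEA), (12, DEN, 2910, JFK, 2, 24, CHI, CDG), (12, DEN, 330, LHR, 2, 21, MIA, SEA), (12, DEN, 330, LHR, 2, 24, CHI, CDG), (12, IAD, 1850, NRT, 2, 21, MIA, SEA), (12, IAD, 1850, NRT, 2, 24, CHI, CDG), (12, SEA, 8390, DEN, 38, 9, LA, SEA)}
σ[src ≠ BOS]: keep tuples satisfying src ≠ BOS → {(12, ATL, 1320, SEA, 38, 9, LA, SEA), (12, ATL, 4020, BOS, 2, 21, MIA, SEA), (12, ATL, 4020, BOS, 2, 24, CHI, CDG), (12, DEN, 2910, JFK, 2, 21, MIA, SEA), (12, DEN, 2910, JFK, 2, 24, CHI, CDG), (12, DEN, 330, LHR, 2, 21, MIA, SEA), (12, DEN, 330, LHR, 2, 24, CHI, CDG), (12, IAD, 1850, NRT, 2, 21, MIA, SEA), (12, IAD, 1850, NRT, 2, 24, CHI, CDG), (12, SEA, 8390, DEN, 38, 9, LA, SEA)}
π_{code, fno, dist} gives {(CDG, 24, 1850), (CDG, 24, 2910), (CDG, 24, 330), (CDG, 24, 4020), (SEA, 21, 1850), (SEA, 21, 2910), (SEA, 21, 330), (SEA, 21, 4020), (SEA, 9, 1320), (SEA, 9, 8390)}.

{(CDG, 24, 1850), (CDG, 24, 2910), (CDG, 24, 330), (CDG, 24, 4020), (SEA, 21, 1850), (SEA, 21, 2910), (SEA, 21, 330), (SEA, 21, 4020), (SEA, 9, 1320), (SEA, 9, 8390)}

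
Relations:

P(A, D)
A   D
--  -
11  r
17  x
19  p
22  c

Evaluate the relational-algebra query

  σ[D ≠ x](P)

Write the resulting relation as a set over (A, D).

{(11, r), (19, p), (22, c)}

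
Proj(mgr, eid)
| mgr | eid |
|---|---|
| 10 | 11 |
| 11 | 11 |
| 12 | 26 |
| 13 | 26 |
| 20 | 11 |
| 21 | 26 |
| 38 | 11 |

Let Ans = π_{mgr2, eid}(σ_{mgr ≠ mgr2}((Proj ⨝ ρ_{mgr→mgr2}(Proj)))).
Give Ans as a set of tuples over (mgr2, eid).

ρ[mgr→mgr2]: schema becomes (mgr2, eid); tuples unchanged.
Natural join on eid: {(10, 11, 10), (10, 11, 11), (10, 11, 20), (10, 11, 38), (11, 11, 10), (11, 11, 11), (11, 11, 20), (11, 11, 38), (12, 26, 12), (12, 26, 13), (12, 26, 21), (13, 26, 12), (13, 26, 13), (13, 26, 21), (20, 11, 10), (20, 11, 11), (20, 11, 20), (20, 11, 38), (21, 26, 12), (21, 26, 13), (21, 26, 21), (38, 11, 10), (38, 11, 11), (38, 11, 20), (38, 11, 38)}
Apply σ_{mgr ≠ mgr2}; surviving tuples: {(10, 11, 11), (10, 11, 20), (10, 11, 38), (11, 11, 10), (11, 11, 20), (11, 11, 38), (12, 26, 13), (12, 26, 21), (13, 26, 12), (13, 26, 21), (20, 11, 10), (20, 11, 11), (20, 11, 38), (21, 26, 12), (21, 26, 13), (38, 11, 10), (38, 11, 11), (38, 11, 20)}
π_{mgr2, eid} gives {(10, 11), (11, 11), (12, 26), (13, 26), (20, 11), (21, 26), (38, 11)} (11 duplicate(s) eliminated).

{(10, 11), (11, 11), (12, 26), (13, 26), (20, 11), (21, 26), (38, 11)}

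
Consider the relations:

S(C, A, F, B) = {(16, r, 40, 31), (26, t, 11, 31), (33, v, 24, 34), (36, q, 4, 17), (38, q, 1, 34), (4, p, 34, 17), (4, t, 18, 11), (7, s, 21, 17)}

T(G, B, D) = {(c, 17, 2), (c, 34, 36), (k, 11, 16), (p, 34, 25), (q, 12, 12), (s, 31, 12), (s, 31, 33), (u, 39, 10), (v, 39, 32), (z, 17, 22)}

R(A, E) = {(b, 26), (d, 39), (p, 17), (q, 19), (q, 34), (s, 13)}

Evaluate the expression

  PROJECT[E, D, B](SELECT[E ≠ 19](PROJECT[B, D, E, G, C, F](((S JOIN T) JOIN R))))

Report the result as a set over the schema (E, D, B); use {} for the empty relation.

{(13, 2, 17), (13, 22, 17), (17, 2, 17), (17, 22, 17), (34, 2, 17), (34, 22, 17), (34, 25, 34), (34, 36, 34)}

Natural join on B: {(16, r, 40, 31, s, 12), (16, r, 40, 31, s, 33), (26, t, 11, 31, s, 12), (26, t, 11, 31, s, 33), (33, v, 24, 34, c, 36), (33, v, 24, 34, p, 25), (36, q, 4, 17, c, 2), (36, q, 4, 17, z, 22), (38, q, 1, 34, c, 36), (38, q, 1, 34, p, 25), (4, p, 34, 17, c, 2), (4, p, 34, 17, z, 22), (4, t, 18, 11, k, 16), (7, s, 21, 17, c, 2), (7, s, 21, 17, z, 22)}
Natural join on A: {(36, q, 4, 17, c, 2, 19), (36, q, 4, 17, c, 2, 34), (36, q, 4, 17, z, 22, 19), (36, q, 4, 17, z, 22, 34), (38, q, 1, 34, c, 36, 19), (38, q, 1, 34, c, 36, 34), (38, q, 1, 34, p, 25, 19), (38, q, 1, 34, p, 25, 34), (4, p, 34, 17, c, 2, 17), (4, p, 34, 17, z, 22, 17), (7, s, 21, 17, c, 2, 13), (7, s, 21, 17, z, 22, 13)}
π_{B, D, E, G, C, F} gives {(17, 2, 13, c, 7, 21), (17, 2, 17, c, 4, 34), (17, 2, 19, c, 36, 4), (17, 2, 34, c, 36, 4), (17, 22, 13, z, 7, 21), (17, 22, 17, z, 4, 34), (17, 22, 19, z, 36, 4), (17, 22, 34, z, 36, 4), (34, 25, 19, p, 38, 1), (34, 25, 34, p, 38, 1), (34, 36, 19, c, 38, 1), (34, 36, 34, c, 38, 1)}.
Selection E ≠ 19: {(17, 2, 13, c, 7, 21), (17, 2, 17, c, 4, 34), (17, 2, 34, c, 36, 4), (17, 22, 13, z, 7, 21), (17, 22, 17, z, 4, 34), (17, 22, 34, z, 36, 4), (34, 25, 34, p, 38, 1), (34, 36, 34, c, 38, 1)}
π_{E, D, B} gives {(13, 2, 17), (13, 22, 17), (17, 2, 17), (17, 22, 17), (34, 2, 17), (34, 22, 17), (34, 25, 34), (34, 36, 34)}.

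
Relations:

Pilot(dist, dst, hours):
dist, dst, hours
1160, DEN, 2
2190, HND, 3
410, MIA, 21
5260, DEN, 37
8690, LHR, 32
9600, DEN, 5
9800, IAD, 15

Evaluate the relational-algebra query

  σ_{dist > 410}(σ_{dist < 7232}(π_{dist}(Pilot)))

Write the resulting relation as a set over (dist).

{1160, 2190, 5260}

π_{dist} gives {1160, 2190, 410, 5260, 8690, 9600, 9800}.
Selection dist < 7232: {1160, 2190, 410, 5260}
Selection dist > 410: {1160, 2190, 5260}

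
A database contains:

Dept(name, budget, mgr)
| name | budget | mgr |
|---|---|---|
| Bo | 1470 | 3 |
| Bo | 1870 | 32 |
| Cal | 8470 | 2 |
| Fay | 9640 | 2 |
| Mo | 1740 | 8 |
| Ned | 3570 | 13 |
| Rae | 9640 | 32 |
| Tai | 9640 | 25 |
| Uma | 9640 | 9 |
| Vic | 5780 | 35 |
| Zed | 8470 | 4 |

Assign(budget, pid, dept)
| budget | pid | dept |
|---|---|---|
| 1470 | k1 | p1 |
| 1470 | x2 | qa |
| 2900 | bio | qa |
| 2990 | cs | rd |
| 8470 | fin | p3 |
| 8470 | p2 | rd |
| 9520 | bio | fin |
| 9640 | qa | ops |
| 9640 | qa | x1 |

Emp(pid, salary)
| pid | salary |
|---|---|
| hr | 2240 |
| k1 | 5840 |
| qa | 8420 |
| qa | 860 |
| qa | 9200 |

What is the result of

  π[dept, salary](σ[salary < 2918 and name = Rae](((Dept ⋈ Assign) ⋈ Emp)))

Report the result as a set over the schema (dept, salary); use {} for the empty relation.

Natural join on budget: {(Bo, 1470, 3, k1, p1), (Bo, 1470, 3, x2, qa), (Cal, 8470, 2, fin, p3), (Cal, 8470, 2, p2, rd), (Fay, 9640, 2, qa, ops), (Fay, 9640, 2, qa, x1), (Rae, 9640, 32, qa, ops), (Rae, 9640, 32, qa, x1), (Tai, 9640, 25, qa, ops), (Tai, 9640, 25, qa, x1), (Uma, 9640, 9, qa, ops), (Uma, 9640, 9, qa, x1), (Zed, 8470, 4, fin, p3), (Zed, 8470, 4, p2, rd)}
Natural join on pid: {(Bo, 1470, 3, k1, p1, 5840), (Fay, 9640, 2, qa, ops, 8420), (Fay, 9640, 2, qa, ops, 860), (Fay, 9640, 2, qa, ops, 9200), (Fay, 9640, 2, qa, x1, 8420), (Fay, 9640, 2, qa, x1, 860), (Fay, 9640, 2, qa, x1, 9200), (Rae, 9640, 32, qa, ops, 8420), (Rae, 9640, 32, qa, ops, 860), (Rae, 9640, 32, qa, ops, 9200), (Rae, 9640, 32, qa, x1, 8420), (Rae, 9640, 32, qa, x1, 860), (Rae, 9640, 32, qa, x1, 9200), (Tai, 9640, 25, qa, ops, 8420), (Tai, 9640, 25, qa, ops, 860), (Tai, 9640, 25, qa, ops, 9200), (Tai, 9640, 25, qa, x1, 8420), (Tai, 9640, 25, qa, x1, 860), (Tai, 9640, 25, qa, x1, 9200), (Uma, 9640, 9, qa, ops, 8420), (Uma, 9640, 9, qa, ops, 860), (Uma, 9640, 9, qa, ops, 9200), (Uma, 9640, 9, qa, x1, 8420), (Uma, 9640, 9, qa, x1, 860), (Uma, 9640, 9, qa, x1, 9200)}
σ[salary < 2918 and name = Rae]: keep tuples satisfying salary < 2918 and name = Rae → {(Rae, 9640, 32, qa, ops, 860), (Rae, 9640, 32, qa, x1, 860)}
π_{dept, salary} gives {(ops, 860), (x1, 860)}.

{(ops, 860), (x1, 860)}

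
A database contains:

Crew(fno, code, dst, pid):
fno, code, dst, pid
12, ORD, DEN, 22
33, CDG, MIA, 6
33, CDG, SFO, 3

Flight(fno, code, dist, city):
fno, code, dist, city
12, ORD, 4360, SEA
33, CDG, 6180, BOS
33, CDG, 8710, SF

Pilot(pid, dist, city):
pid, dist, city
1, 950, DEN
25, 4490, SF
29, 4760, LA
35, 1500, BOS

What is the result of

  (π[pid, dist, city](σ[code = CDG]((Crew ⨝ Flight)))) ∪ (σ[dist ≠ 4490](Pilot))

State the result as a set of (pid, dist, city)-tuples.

Natural join on fno, code: {(12, ORD, DEN, 22, 4360, SEA), (33, CDG, MIA, 6, 6180, BOS), (33, CDG, MIA, 6, 8710, SF), (33, CDG, SFO, 3, 6180, BOS), (33, CDG, SFO, 3, 8710, SF)}
Filtering on code = CDG leaves {(33, CDG, MIA, 6, 6180, BOS), (33, CDG, MIA, 6, 8710, SF), (33, CDG, SFO, 3, 6180, BOS), (33, CDG, SFO, 3, 8710, SF)}.
π_{pid, dist, city} gives {(3, 6180, BOS), (3, 8710, SF), (6, 6180, BOS), (6, 8710, SF)}.
Filtering on dist ≠ 4490 leaves {(1, 950, DEN), (29, 4760, LA), (35, 1500, BOS)}.
Union: {(3, 6180, BOS), (3, 8710, SF), (6, 6180, BOS), (6, 8710, SF)} with {(1, 950, DEN), (29, 4760, LA), (35, 1500, BOS)} → {(1, 950, DEN), (29, 4760, LA), (3, 6180, BOS), (3, 8710, SF), (35, 1500, BOS), (6, 6180, BOS), (6, 8710, SF)}

{(1, 950, DEN), (29, 4760, LA), (3, 6180, BOS), (3, 8710, SF), (35, 1500, BOS), (6, 6180, BOS), (6, 8710, SF)}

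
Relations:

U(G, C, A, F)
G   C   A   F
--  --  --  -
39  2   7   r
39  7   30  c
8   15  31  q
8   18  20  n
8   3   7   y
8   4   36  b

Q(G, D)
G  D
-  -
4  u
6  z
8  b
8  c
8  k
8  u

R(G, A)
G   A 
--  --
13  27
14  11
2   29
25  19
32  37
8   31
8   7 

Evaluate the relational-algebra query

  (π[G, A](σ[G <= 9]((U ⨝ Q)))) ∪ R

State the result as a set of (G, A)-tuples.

{(13, 27), (14, 11), (2, 29), (25, 19), (32, 37), (8, 20), (8, 31), (8, 36), (8, 7)}

Joining U and Q on G yields {(8, 15, 31, q, b), (8, 15, 31, q, c), (8, 15, 31, q, k), (8, 15, 31, q, u), (8, 18, 20, n, b), (8, 18, 20, n, c), (8, 18, 20, n, k), (8, 18, 20, n, u), (8, 3, 7, y, b), (8, 3, 7, y, c), (8, 3, 7, y, k), (8, 3, 7, y, u), (8, 4, 36, b, b), (8, 4, 36, b, c), (8, 4, 36, b, k), (8, 4, 36, b, u)}.
Apply σ_{G <= 9}; surviving tuples: {(8, 15, 31, q, b), (8, 15, 31, q, c), (8, 15, 31, q, k), (8, 15, 31, q, u), (8, 18, 20, n, b), (8, 18, 20, n, c), (8, 18, 20, n, k), (8, 18, 20, n, u), (8, 3, 7, y, b), (8, 3, 7, y, c), (8, 3, 7, y, k), (8, 3, 7, y, u), (8, 4, 36, b, b), (8, 4, 36, b, c), (8, 4, 36, b, k), (8, 4, 36, b, u)}
Keep only column(s) G, A (12 duplicate(s) eliminated): {(8, 20), (8, 31), (8, 36), (8, 7)}
Union: {(8, 20), (8, 31), (8, 36), (8, 7)} with {(13, 27), (14, 11), (2, 29), (25, 19), (32, 37), (8, 31), (8, 7)} → {(13, 27), (14, 11), (2, 29), (25, 19), (32, 37), (8, 20), (8, 31), (8, 36), (8, 7)}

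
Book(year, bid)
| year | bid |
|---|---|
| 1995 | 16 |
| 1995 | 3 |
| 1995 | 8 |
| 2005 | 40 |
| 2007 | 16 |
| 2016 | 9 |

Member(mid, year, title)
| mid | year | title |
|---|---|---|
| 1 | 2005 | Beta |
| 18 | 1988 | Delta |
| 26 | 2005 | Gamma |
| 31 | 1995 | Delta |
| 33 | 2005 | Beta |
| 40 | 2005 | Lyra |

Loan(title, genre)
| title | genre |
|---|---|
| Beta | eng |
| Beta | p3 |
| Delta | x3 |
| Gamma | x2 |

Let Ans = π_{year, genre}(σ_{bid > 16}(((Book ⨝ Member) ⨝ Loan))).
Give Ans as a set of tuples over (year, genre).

Natural join on year: {(1995, 16, 31, Delta), (1995, 3, 31, Delta), (1995, 8, 31, Delta), (2005, 40, 1, Beta), (2005, 40, 26, Gamma), (2005, 40, 33, Beta), (2005, 40, 40, Lyra)}
Natural join on title: {(1995, 16, 31, Delta, x3), (1995, 3, 31, Delta, x3), (1995, 8, 31, Delta, x3), (2005, 40, 1, Beta, eng), (2005, 40, 1, Beta, p3), (2005, 40, 26, Gamma, x2), (2005, 40, 33, Beta, eng), (2005, 40, 33, Beta, p3)}
σ[bid > 16]: keep tuples satisfying bid > 16 → {(2005, 40, 1, Beta, eng), (2005, 40, 1, Beta, p3), (2005, 40, 26, Gamma, x2), (2005, 40, 33, Beta, eng), (2005, 40, 33, Beta, p3)}
π_{year, genre} gives {(2005, eng), (2005, p3), (2005, x2)} (2 duplicate(s) eliminated).

{(2005, eng), (2005, p3), (2005, x2)}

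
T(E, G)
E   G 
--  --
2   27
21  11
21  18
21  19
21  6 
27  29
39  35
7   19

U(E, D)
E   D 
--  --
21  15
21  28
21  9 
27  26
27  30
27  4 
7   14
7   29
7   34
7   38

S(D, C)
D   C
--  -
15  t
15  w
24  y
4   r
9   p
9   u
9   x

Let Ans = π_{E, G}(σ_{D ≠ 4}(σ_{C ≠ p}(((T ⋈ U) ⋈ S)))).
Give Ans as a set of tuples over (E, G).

Joining T and U on E yields {(21, 11, 15), (21, 11, 28), (21, 11, 9), (21, 18, 15), (21, 18, 28), (21, 18, 9), (21, 19, 15), (21, 19, 28), (21, 19, 9), (21, 6, 15), (21, 6, 28), (21, 6, 9), (27, 29, 26), (27, 29, 30), (27, 29, 4), (7, 19, 14), (7, 19, 29), (7, 19, 34), (7, 19, 38)}.
Joining (T ⋈ U) and S on D yields {(21, 11, 15, t), (21, 11, 15, w), (21, 11, 9, p), (21, 11, 9, u), (21, 11, 9, x), (21, 18, 15, t), (21, 18, 15, w), (21, 18, 9, p), (21, 18, 9, u), (21, 18, 9, x), (21, 19, 15, t), (21, 19, 15, w), (21, 19, 9, p), (21, 19, 9, u), (21, 19, 9, x), (21, 6, 15, t), (21, 6, 15, w), (21, 6, 9, p), (21, 6, 9, u), (21, 6, 9, x), (27, 29, 4, r)}.
Selection C ≠ p: {(21, 11, 15, t), (21, 11, 15, w), (21, 11, 9, u), (21, 11, 9, x), (21, 18, 15, t), (21, 18, 15, w), (21, 18, 9, u), (21, 18, 9, x), (21, 19, 15, t), (21, 19, 15, w), (21, 19, 9, u), (21, 19, 9, x), (21, 6, 15, t), (21, 6, 15, w), (21, 6, 9, u), (21, 6, 9, x), (27, 29, 4, r)}
Selection D ≠ 4: {(21, 11, 15, t), (21, 11, 15, w), (21, 11, 9, u), (21, 11, 9, x), (21, 18, 15, t), (21, 18, 15, w), (21, 18, 9, u), (21, 18, 9, x), (21, 19, 15, t), (21, 19, 15, w), (21, 19, 9, u), (21, 19, 9, x), (21, 6, 15, t), (21, 6, 15, w), (21, 6, 9, u), (21, 6, 9, x)}
Projecting to E, G (12 duplicate(s) eliminated): {(21, 11), (21, 18), (21, 19), (21, 6)}

{(21, 11), (21, 18), (21, 19), (21, 6)}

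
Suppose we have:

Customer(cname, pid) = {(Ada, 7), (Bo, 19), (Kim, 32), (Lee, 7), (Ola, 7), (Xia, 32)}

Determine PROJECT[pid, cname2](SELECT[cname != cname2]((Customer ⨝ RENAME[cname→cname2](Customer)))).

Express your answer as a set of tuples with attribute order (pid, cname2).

{(32, Kim), (32, Xia), (7, Ada), (7, Lee), (7, Ola)}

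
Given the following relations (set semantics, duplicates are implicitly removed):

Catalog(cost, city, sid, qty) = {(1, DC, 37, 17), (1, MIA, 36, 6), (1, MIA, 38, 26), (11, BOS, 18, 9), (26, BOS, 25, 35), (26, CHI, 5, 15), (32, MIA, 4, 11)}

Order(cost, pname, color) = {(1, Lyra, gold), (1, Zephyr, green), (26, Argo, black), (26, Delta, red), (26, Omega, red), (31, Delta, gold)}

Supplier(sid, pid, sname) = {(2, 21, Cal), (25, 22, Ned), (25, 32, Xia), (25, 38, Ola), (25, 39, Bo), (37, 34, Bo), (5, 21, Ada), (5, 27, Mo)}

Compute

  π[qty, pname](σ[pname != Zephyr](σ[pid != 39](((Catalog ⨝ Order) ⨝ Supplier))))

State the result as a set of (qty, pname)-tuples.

{(15, Argo), (15, Delta), (15, Omega), (17, Lyra), (35, Argo), (35, Delta), (35, Omega)}

Catalog ⋈ Order (natural join on cost): {(1, DC, 37, 17, Lyra, gold), (1, DC, 37, 17, Zephyr, green), (1, MIA, 36, 6, Lyra, gold), (1, MIA, 36, 6, Zephyr, green), (1, MIA, 38, 26, Lyra, gold), (1, MIA, 38, 26, Zephyr, green), (26, BOS, 25, 35, Argo, black), (26, BOS, 25, 35, Delta, red), (26, BOS, 25, 35, Omega, red), (26, CHI, 5, 15, Argo, black), (26, CHI, 5, 15, Delta, red), (26, CHI, 5, 15, Omega, red)}
(Catalog ⨝ Order) ⋈ Supplier (natural join on sid): {(1, DC, 37, 17, Lyra, gold, 34, Bo), (1, DC, 37, 17, Zephyr, green, 34, Bo), (26, BOS, 25, 35, Argo, black, 22, Ned), (26, BOS, 25, 35, Argo, black, 32, Xia), (26, BOS, 25, 35, Argo, black, 38, Ola), (26, BOS, 25, 35, Argo, black, 39, Bo), (26, BOS, 25, 35, Delta, red, 22, Ned), (26, BOS, 25, 35, Delta, red, 32, Xia), (26, BOS, 25, 35, Delta, red, 38, Ola), (26, BOS, 25, 35, Delta, red, 39, Bo), (26, BOS, 25, 35, Omega, red, 22, Ned), (26, BOS, 25, 35, Omega, red, 32, Xia), (26, BOS, 25, 35, Omega, red, 38, Ola), (26, BOS, 25, 35, Omega, red, 39, Bo), (26, CHI, 5, 15, Argo, black, 21, Ada), (26, CHI, 5, 15, Argo, black, 27, Mo), (26, CHI, 5, 15, Delta, red, 21, Ada), (26, CHI, 5, 15, Delta, red, 27, Mo), (26, CHI, 5, 15, Omega, red, 21, Ada), (26, CHI, 5, 15, Omega, red, 27, Mo)}
σ[pid != 39]: keep tuples satisfying pid != 39 → {(1, DC, 37, 17, Lyra, gold, 34, Bo), (1, DC, 37, 17, Zephyr, green, 34, Bo), (26, BOS, 25, 35, Argo, black, 22, Ned), (26, BOS, 25, 35, Argo, black, 32, Xia), (26, BOS, 25, 35, Argo, black, 38, Ola), (26, BOS, 25, 35, Delta, red, 22, Ned), (26, BOS, 25, 35, Delta, red, 32, Xia), (26, BOS, 25, 35, Delta, red, 38, Ola), (26, BOS, 25, 35, Omega, red, 22, Ned), (26, BOS, 25, 35, Omega, red, 32, Xia), (26, BOS, 25, 35, Omega, red, 38, Ola), (26, CHI, 5, 15, Argo, black, 21, Ada), (26, CHI, 5, 15, Argo, black, 27, Mo), (26, CHI, 5, 15, Delta, red, 21, Ada), (26, CHI, 5, 15, Delta, red, 27, Mo), (26, CHI, 5, 15, Omega, red, 21, Ada), (26, CHI, 5, 15, Omega, red, 27, Mo)}
σ[pname != Zephyr]: keep tuples satisfying pname != Zephyr → {(1, DC, 37, 17, Lyra, gold, 34, Bo), (26, BOS, 25, 35, Argo, black, 22, Ned), (26, BOS, 25, 35, Argo, black, 32, Xia), (26, BOS, 25, 35, Argo, black, 38, Ola), (26, BOS, 25, 35, Delta, red, 22, Ned), (26, BOS, 25, 35, Delta, red, 32, Xia), (26, BOS, 25, 35, Delta, red, 38, Ola), (26, BOS, 25, 35, Omega, red, 22, Ned), (26, BOS, 25, 35, Omega, red, 32, Xia), (26, BOS, 25, 35, Omega, red, 38, Ola), (26, CHI, 5, 15, Argo, black, 21, Ada), (26, CHI, 5, 15, Argo, black, 27, Mo), (26, CHI, 5, 15, Delta, red, 21, Ada), (26, CHI, 5, 15, Delta, red, 27, Mo), (26, CHI, 5, 15, Omega, red, 21, Ada), (26, CHI, 5, 15, Omega, red, 27, Mo)}
Projecting to qty, pname (9 duplicate(s) eliminated): {(15, Argo), (15, Delta), (15, Omega), (17, Lyra), (35, Argo), (35, Delta), (35, Omega)}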